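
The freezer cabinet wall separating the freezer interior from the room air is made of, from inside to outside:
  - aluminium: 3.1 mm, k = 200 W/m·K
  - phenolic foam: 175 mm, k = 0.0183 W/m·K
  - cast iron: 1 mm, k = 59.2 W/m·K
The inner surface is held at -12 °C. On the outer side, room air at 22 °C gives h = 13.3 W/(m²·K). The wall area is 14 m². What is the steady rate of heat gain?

Treating each layer as a thermal resistance in series:
R_aluminium = L/(kA) = 0.0031/(200×14) = 1.107×10^-6 K/W
R_phenolic foam = L/(kA) = 0.175/(0.0183×14) = 0.6831 K/W
R_cast iron = L/(kA) = 0.001/(59.2×14) = 1.207×10^-6 K/W
R_outer film = 1/(h_o·A) = 1/(13.3×14) = 0.005371 K/W
R_total = 0.6884 K/W
Q = ΔT / R_total = 34 / 0.6884

Q ≈ 49.4 W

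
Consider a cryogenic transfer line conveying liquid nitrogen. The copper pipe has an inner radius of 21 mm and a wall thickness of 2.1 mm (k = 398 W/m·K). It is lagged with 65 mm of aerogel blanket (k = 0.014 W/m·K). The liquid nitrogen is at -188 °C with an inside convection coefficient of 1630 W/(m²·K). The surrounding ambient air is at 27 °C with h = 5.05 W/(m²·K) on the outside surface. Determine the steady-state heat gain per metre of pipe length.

q′ ≈ 13.8 W/m

Cylindrical conduction, so R = ln(r₂/r₁)/(2πkL) per layer, in series:
R_inner film = 1/(h_i·2πr₁L) = 1/(1630×2π×0.021×1) = 0.00465 K/W
R_copper pipe wall = ln(23.1/21)/(2π×398×1) = 3.811×10^-5 K/W
R_aerogel blanket = ln(88.1/23.1)/(2π×0.014×1) = 15.22 K/W
R_outer film = 1/(h_o·2πr_oL) = 1/(5.05×2π×0.0881×1) = 0.3577 K/W
R_total = 15.58 K/W
Q = ΔT/R_total = 215/15.58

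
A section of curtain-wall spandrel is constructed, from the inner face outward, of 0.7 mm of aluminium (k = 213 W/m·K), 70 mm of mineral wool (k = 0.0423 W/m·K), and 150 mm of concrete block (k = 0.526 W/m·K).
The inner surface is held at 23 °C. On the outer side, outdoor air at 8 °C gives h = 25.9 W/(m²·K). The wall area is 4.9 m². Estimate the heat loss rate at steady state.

Series thermal resistances:
R_aluminium = L/(kA) = 0.0007/(213×4.9) = 6.707×10^-7 K/W
R_mineral wool = L/(kA) = 0.07/(0.0423×4.9) = 0.3377 K/W
R_concrete block = L/(kA) = 0.15/(0.526×4.9) = 0.0582 K/W
R_outer film = 1/(h_o·A) = 1/(25.9×4.9) = 0.00788 K/W
R_total = 0.4038 K/W
Q = ΔT / R_total = 15 / 0.4038

Q ≈ 37.1 W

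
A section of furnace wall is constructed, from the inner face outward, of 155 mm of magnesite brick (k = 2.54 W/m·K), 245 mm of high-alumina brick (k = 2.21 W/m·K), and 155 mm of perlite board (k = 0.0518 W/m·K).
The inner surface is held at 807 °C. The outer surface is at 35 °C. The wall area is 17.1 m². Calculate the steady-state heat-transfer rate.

Q ≈ 4170 W

Thermal resistances in series:
R_magnesite brick = L/(kA) = 0.155/(2.54×17.1) = 0.003569 K/W
R_high-alumina brick = L/(kA) = 0.245/(2.21×17.1) = 0.006483 K/W
R_perlite board = L/(kA) = 0.155/(0.0518×17.1) = 0.175 K/W
R_total = 0.185 K/W
Q = ΔT / R_total = 772 / 0.185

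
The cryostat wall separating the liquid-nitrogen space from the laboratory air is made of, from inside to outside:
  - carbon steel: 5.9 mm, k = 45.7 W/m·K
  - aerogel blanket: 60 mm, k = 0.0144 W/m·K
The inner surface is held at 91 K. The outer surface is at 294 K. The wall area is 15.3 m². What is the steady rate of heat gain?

Q ≈ 745 W

Series thermal resistances:
R_carbon steel = L/(kA) = 0.0059/(45.7×15.3) = 8.438×10^-6 K/W
R_aerogel blanket = L/(kA) = 0.06/(0.0144×15.3) = 0.2723 K/W
R_total = 0.2723 K/W
Q = ΔT / R_total = 203 / 0.2723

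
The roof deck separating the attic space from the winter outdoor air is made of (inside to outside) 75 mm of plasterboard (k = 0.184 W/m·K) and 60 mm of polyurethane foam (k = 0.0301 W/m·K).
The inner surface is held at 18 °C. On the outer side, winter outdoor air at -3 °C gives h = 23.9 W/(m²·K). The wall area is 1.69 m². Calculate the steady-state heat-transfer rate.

Q ≈ 14.5 W

Model the wall as resistances in series:
R_plasterboard = L/(kA) = 0.075/(0.184×1.69) = 0.2412 K/W
R_polyurethane foam = L/(kA) = 0.06/(0.0301×1.69) = 1.18 K/W
R_outer film = 1/(h_o·A) = 1/(23.9×1.69) = 0.02476 K/W
R_total = 1.445 K/W
Q = ΔT / R_total = 21 / 1.445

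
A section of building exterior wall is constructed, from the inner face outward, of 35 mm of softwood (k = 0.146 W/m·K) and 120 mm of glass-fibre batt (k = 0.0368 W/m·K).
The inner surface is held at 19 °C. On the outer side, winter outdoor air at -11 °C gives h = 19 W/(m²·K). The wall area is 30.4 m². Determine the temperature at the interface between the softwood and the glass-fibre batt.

Using the resistance-network approach (series):
R_softwood = L/(kA) = 0.035/(0.146×30.4) = 0.007886 K/W
R_glass-fibre batt = L/(kA) = 0.12/(0.0368×30.4) = 0.1073 K/W
R_outer film = 1/(h_o·A) = 1/(19×30.4) = 0.001731 K/W
R_total = 0.1169 K/W;  Q = ΔT/R_total = 30/0.1169 = 256.7 W
T_interface = T_inner − Q·ΣR(inner→interface) = 19 − 257×0.007886

T ≈ 17 °C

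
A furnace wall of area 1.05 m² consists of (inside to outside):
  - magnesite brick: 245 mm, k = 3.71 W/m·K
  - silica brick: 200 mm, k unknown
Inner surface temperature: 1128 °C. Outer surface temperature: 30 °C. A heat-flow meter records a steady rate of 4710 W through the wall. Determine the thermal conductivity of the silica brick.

Series thermal resistances:
R_magnesite brick = L/(kA) = 0.245/(3.71×1.05) = 0.06289 K/W
Sum of known resistances R_other = 0.06289 K/W
Total R = ΔT/Q = 1098/4710 = 0.2331 K/W
R_silica brick = R_total − R_other = 0.1702 K/W
k = L/(R·A) = 0.2/(0.1702×1.05)

k ≈ 1.12 W/(m·K)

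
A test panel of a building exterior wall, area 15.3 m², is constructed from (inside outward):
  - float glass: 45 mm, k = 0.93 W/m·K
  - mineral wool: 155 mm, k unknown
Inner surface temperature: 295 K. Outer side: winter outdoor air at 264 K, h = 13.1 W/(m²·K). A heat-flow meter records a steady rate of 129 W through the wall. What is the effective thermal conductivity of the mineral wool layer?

k ≈ 0.0436 W/(m·K)

Treating each layer as a thermal resistance in series:
R_float glass = L/(kA) = 0.045/(0.93×15.3) = 0.003163 K/W
R_outer film = 1/(h_o·A) = 1/(13.1×15.3) = 0.004989 K/W
Sum of known resistances R_other = 0.008152 K/W
Total R = ΔT/Q = 31/129 = 0.2403 K/W
R_mineral wool = R_total − R_other = 0.2322 K/W
k = L/(R·A) = 0.155/(0.2322×15.3)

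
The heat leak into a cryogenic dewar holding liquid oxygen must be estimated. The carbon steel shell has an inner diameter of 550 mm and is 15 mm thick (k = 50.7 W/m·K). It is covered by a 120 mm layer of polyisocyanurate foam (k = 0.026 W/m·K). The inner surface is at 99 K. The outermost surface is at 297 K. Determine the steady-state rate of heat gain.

Radial (spherical) resistances in series:
R_carbon steel shell = (1/0.275 − 1/0.29)/(4π×50.7) = 2.952×10^-4 K/W
R_polyisocyanurate foam = (1/0.29 − 1/0.41)/(4π×0.026) = 3.089 K/W
R_total = 3.089 K/W
Q = ΔT/R_total = 198/3.089

Q ≈ 64.1 W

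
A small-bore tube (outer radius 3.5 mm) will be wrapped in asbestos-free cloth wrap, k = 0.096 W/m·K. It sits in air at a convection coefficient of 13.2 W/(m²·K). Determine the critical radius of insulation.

For a cylinder r_cr = k/h = 0.096/13.2
r_cr = 7.27 mm; since the bare radius (3.5 mm) is below r_cr, adding a thin layer of insulation will *increase* heat loss.

r_cr ≈ 7.27 mm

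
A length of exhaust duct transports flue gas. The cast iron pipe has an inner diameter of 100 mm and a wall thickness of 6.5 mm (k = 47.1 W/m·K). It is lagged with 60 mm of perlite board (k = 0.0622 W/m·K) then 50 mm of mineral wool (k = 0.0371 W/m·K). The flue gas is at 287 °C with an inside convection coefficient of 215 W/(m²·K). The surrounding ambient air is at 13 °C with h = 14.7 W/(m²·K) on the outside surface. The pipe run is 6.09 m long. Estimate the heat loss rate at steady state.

Q ≈ 482 W

Cylindrical conduction, so R = ln(r₂/r₁)/(2πkL) per layer, in series:
R_inner film = 1/(h_i·2πr₁L) = 1/(215×2π×0.05×6.09) = 0.002431 K/W
R_cast iron pipe wall = ln(56.5/50)/(2π×47.1×6.09) = 6.781×10^-5 K/W
R_perlite board = ln(116.5/56.5)/(2π×0.0622×6.09) = 0.304 K/W
R_mineral wool = ln(166.5/116.5)/(2π×0.0371×6.09) = 0.2515 K/W
R_outer film = 1/(h_o·2πr_oL) = 1/(14.7×2π×0.1665×6.09) = 0.01068 K/W
R_total = 0.5688 K/W
Q = ΔT/R_total = 274/0.5688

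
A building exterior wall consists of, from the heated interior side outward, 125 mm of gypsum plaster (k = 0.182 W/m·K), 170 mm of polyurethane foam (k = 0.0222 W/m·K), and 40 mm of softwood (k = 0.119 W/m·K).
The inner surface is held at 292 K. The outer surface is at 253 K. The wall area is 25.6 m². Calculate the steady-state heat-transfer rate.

Q ≈ 115 W

Treating each layer as a thermal resistance in series:
R_gypsum plaster = L/(kA) = 0.125/(0.182×25.6) = 0.02683 K/W
R_polyurethane foam = L/(kA) = 0.17/(0.0222×25.6) = 0.2991 K/W
R_softwood = L/(kA) = 0.04/(0.119×25.6) = 0.01313 K/W
R_total = 0.3391 K/W
Q = ΔT / R_total = 39 / 0.3391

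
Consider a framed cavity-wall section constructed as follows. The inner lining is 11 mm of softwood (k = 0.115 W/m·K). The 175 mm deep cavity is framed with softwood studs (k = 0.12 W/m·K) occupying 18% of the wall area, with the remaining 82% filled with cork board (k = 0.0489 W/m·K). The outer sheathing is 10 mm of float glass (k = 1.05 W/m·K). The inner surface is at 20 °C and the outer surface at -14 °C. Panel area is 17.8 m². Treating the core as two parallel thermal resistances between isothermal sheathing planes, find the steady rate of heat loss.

Q ≈ 206 W

Sheathing layers in series; stud and cavity paths in parallel between them.
R_inner = 0.011/(0.115×17.8) = 0.005374 K/W
R_stud  = 0.175/(0.12×0.18×17.8) = 0.4552 K/W
R_cav   = 0.175/(0.0489×0.82×17.8) = 0.2452 K/W
1/R_core = 1/R_stud + 1/R_cav → R_core = 0.1593 K/W
R_outer = 0.01/(1.05×17.8) = 5.35×10^-4 K/W
R_total = 0.1653 K/W
Q = ΔT/R_total = 34/0.1653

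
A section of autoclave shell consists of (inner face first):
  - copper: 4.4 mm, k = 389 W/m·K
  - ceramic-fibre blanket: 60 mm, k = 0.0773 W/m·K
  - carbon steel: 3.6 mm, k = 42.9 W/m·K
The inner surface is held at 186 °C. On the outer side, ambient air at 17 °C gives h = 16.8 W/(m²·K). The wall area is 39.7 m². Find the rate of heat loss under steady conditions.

Treating each layer as a thermal resistance in series:
R_copper = L/(kA) = 0.0044/(389×39.7) = 2.849×10^-7 K/W
R_ceramic-fibre blanket = L/(kA) = 0.06/(0.0773×39.7) = 0.01955 K/W
R_carbon steel = L/(kA) = 0.0036/(42.9×39.7) = 2.114×10^-6 K/W
R_outer film = 1/(h_o·A) = 1/(16.8×39.7) = 0.001499 K/W
R_total = 0.02105 K/W
Q = ΔT / R_total = 169 / 0.02105

Q ≈ 8030 W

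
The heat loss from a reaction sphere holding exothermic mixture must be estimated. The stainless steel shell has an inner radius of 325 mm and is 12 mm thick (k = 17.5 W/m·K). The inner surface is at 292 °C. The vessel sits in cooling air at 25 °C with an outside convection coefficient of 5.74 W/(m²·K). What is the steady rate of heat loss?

Radial (spherical) resistances in series:
R_stainless steel shell = (1/0.325 − 1/0.337)/(4π×17.5) = 4.982×10^-4 K/W
R_outer film = 1/(h·4πr_o²) = 1/(5.74×4π×0.337²) = 0.1221 K/W
R_total = 0.1226 K/W
Q = ΔT/R_total = 267/0.1226

Q ≈ 2180 W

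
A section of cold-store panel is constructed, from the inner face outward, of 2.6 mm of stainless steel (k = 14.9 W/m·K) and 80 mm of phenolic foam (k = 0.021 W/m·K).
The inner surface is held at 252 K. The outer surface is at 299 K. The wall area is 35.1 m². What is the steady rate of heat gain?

Series thermal resistances:
R_stainless steel = L/(kA) = 0.0026/(14.9×35.1) = 4.971×10^-6 K/W
R_phenolic foam = L/(kA) = 0.08/(0.021×35.1) = 0.1085 K/W
R_total = 0.1085 K/W
Q = ΔT / R_total = 47 / 0.1085

Q ≈ 433 W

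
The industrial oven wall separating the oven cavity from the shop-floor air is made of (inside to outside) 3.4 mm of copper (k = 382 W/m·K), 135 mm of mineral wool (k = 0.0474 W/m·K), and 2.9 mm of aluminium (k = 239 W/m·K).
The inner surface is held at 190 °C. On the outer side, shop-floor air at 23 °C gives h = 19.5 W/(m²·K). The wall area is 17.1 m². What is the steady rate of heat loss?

Series thermal resistances:
R_copper = L/(kA) = 0.0034/(382×17.1) = 5.205×10^-7 K/W
R_mineral wool = L/(kA) = 0.135/(0.0474×17.1) = 0.1666 K/W
R_aluminium = L/(kA) = 0.0029/(239×17.1) = 7.096×10^-7 K/W
R_outer film = 1/(h_o·A) = 1/(19.5×17.1) = 0.002999 K/W
R_total = 0.1696 K/W
Q = ΔT / R_total = 167 / 0.1696

Q ≈ 985 W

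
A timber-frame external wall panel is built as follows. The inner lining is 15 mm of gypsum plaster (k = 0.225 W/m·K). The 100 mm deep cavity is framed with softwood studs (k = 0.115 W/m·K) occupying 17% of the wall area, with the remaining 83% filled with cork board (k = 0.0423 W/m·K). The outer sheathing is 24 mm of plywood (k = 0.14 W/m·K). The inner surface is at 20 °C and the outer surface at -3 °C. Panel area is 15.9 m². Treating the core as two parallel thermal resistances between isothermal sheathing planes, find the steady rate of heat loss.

Q ≈ 177 W

Sheathing layers in series; stud and cavity paths in parallel between them.
R_inner = 0.015/(0.225×15.9) = 0.004193 K/W
R_stud  = 0.1/(0.115×0.17×15.9) = 0.3217 K/W
R_cav   = 0.1/(0.0423×0.83×15.9) = 0.1791 K/W
1/R_core = 1/R_stud + 1/R_cav → R_core = 0.1151 K/W
R_outer = 0.024/(0.14×15.9) = 0.01078 K/W
R_total = 0.13 K/W
Q = ΔT/R_total = 23/0.13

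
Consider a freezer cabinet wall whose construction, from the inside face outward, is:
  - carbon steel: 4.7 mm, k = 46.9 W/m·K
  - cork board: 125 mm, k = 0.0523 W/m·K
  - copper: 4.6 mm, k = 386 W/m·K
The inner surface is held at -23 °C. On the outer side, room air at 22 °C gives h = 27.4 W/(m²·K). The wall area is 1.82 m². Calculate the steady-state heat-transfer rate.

Model the wall as resistances in series:
R_carbon steel = L/(kA) = 0.0047/(46.9×1.82) = 5.506×10^-5 K/W
R_cork board = L/(kA) = 0.125/(0.0523×1.82) = 1.313 K/W
R_copper = L/(kA) = 0.0046/(386×1.82) = 6.548×10^-6 K/W
R_outer film = 1/(h_o·A) = 1/(27.4×1.82) = 0.02005 K/W
R_total = 1.333 K/W
Q = ΔT / R_total = 45 / 1.333

Q ≈ 33.8 W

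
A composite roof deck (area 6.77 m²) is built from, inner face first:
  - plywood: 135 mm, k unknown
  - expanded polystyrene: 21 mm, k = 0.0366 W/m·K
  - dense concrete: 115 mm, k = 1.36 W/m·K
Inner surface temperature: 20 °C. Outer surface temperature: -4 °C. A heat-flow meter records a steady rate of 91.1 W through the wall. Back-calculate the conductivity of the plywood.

Series thermal resistances:
R_expanded polystyrene = L/(kA) = 0.021/(0.0366×6.77) = 0.08475 K/W
R_dense concrete = L/(kA) = 0.115/(1.36×6.77) = 0.01249 K/W
Sum of known resistances R_other = 0.09724 K/W
Total R = ΔT/Q = 24/91.1 = 0.2634 K/W
R_plywood = R_total − R_other = 0.1662 K/W
k = L/(R·A) = 0.135/(0.1662×6.77)

k ≈ 0.12 W/(m·K)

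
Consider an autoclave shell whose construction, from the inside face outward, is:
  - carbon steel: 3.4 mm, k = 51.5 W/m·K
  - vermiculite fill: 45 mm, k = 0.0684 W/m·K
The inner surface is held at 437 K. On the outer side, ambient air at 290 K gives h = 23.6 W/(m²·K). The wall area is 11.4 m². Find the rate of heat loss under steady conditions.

Treating each layer as a thermal resistance in series:
R_carbon steel = L/(kA) = 0.0034/(51.5×11.4) = 5.791×10^-6 K/W
R_vermiculite fill = L/(kA) = 0.045/(0.0684×11.4) = 0.05771 K/W
R_outer film = 1/(h_o·A) = 1/(23.6×11.4) = 0.003717 K/W
R_total = 0.06143 K/W
Q = ΔT / R_total = 147 / 0.06143

Q ≈ 2390 W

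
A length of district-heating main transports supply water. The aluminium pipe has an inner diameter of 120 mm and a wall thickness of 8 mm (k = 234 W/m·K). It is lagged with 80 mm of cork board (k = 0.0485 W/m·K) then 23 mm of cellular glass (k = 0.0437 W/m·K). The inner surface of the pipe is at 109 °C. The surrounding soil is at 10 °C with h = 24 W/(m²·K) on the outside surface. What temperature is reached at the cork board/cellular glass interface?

Per-layer cylindrical resistances, series-summed:
R_aluminium pipe wall = ln(68/60)/(2π×234×1) = 8.513×10^-5 K/W
R_cork board = ln(148/68)/(2π×0.0485×1) = 2.552 K/W
R_cellular glass = ln(171/148)/(2π×0.0437×1) = 0.5261 K/W
R_outer film = 1/(h_o·2πr_oL) = 1/(24×2π×0.171×1) = 0.03878 K/W
R_total = 3.117 K/W
Q = ΔT/R_total = 99/3.117
Q = 31.8 W/m
T_interface = T_inner − Q·ΣR(inner→interface) = 109 − 31.8×2.552

T ≈ 27.9 °C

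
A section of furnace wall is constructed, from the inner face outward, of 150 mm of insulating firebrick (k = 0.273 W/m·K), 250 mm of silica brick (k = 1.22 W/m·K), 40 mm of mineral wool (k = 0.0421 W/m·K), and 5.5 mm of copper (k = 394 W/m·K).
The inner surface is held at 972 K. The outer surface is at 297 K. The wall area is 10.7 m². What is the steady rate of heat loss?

Q ≈ 4240 W

Treating each layer as a thermal resistance in series:
R_insulating firebrick = L/(kA) = 0.15/(0.273×10.7) = 0.05135 K/W
R_silica brick = L/(kA) = 0.25/(1.22×10.7) = 0.01915 K/W
R_mineral wool = L/(kA) = 0.04/(0.0421×10.7) = 0.0888 K/W
R_copper = L/(kA) = 0.0055/(394×10.7) = 1.305×10^-6 K/W
R_total = 0.1593 K/W
Q = ΔT / R_total = 675 / 0.1593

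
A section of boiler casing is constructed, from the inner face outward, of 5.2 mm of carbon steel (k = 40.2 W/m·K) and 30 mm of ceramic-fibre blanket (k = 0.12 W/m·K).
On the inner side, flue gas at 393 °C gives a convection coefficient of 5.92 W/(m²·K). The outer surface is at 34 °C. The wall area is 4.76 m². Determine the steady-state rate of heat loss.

Q ≈ 4080 W

Using the resistance-network approach (series):
R_inner film = 1/(h_i·A) = 1/(5.92×4.76) = 0.03549 K/W
R_carbon steel = L/(kA) = 0.0052/(40.2×4.76) = 2.718×10^-5 K/W
R_ceramic-fibre blanket = L/(kA) = 0.03/(0.12×4.76) = 0.05252 K/W
R_total = 0.08804 K/W
Q = ΔT / R_total = 359 / 0.08804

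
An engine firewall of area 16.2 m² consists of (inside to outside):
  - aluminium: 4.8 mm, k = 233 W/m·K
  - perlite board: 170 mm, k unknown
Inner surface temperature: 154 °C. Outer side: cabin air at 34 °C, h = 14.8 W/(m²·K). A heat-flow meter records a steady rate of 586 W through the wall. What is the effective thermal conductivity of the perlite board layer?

k ≈ 0.0523 W/(m·K)

Treating each layer as a thermal resistance in series:
R_aluminium = L/(kA) = 0.0048/(233×16.2) = 1.272×10^-6 K/W
R_outer film = 1/(h_o·A) = 1/(14.8×16.2) = 0.004171 K/W
Sum of known resistances R_other = 0.004172 K/W
Total R = ΔT/Q = 120/586 = 0.2048 K/W
R_perlite board = R_total − R_other = 0.2006 K/W
k = L/(R·A) = 0.17/(0.2006×16.2)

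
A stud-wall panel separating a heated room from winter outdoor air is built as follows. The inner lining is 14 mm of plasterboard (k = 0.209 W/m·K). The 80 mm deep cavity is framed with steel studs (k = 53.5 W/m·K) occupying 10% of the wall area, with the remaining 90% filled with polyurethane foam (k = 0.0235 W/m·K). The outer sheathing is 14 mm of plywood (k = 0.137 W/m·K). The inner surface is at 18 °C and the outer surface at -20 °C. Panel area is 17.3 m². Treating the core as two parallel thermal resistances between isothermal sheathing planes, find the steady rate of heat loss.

Sheathing layers in series; stud and cavity paths in parallel between them.
R_inner = 0.014/(0.209×17.3) = 0.003872 K/W
R_stud  = 0.08/(53.5×0.1×17.3) = 8.644×10^-4 K/W
R_cav   = 0.08/(0.0235×0.9×17.3) = 0.2186 K/W
1/R_core = 1/R_stud + 1/R_cav → R_core = 8.609×10^-4 K/W
R_outer = 0.014/(0.137×17.3) = 0.005907 K/W
R_total = 0.01064 K/W
Q = ΔT/R_total = 38/0.01064

Q ≈ 3570 W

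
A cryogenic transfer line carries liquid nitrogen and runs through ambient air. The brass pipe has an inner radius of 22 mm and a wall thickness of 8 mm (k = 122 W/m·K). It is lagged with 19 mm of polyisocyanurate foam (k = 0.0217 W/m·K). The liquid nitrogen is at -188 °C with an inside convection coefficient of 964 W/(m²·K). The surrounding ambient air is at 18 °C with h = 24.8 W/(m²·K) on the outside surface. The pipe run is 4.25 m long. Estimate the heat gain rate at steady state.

Radial resistances (cylindrical: R_cond = ln(r_o/r_i)/(2πkL), R_conv = 1/(h·2πrL)):
R_inner film = 1/(h_i·2πr₁L) = 1/(964×2π×0.022×4.25) = 0.001766 K/W
R_brass pipe wall = ln(30/22)/(2π×122×4.25) = 9.52×10^-5 K/W
R_polyisocyanurate foam = ln(49/30)/(2π×0.0217×4.25) = 0.8467 K/W
R_outer film = 1/(h_o·2πr_oL) = 1/(24.8×2π×0.049×4.25) = 0.03082 K/W
R_total = 0.8794 K/W
Q = ΔT/R_total = 206/0.8794

Q ≈ 234 W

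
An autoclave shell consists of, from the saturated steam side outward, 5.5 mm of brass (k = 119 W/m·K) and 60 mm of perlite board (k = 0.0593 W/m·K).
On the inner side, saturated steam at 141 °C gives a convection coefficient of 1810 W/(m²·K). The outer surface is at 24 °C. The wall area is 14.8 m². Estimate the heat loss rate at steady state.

Treating each layer as a thermal resistance in series:
R_inner film = 1/(h_i·A) = 1/(1810×14.8) = 3.733×10^-5 K/W
R_brass = L/(kA) = 0.0055/(119×14.8) = 3.123×10^-6 K/W
R_perlite board = L/(kA) = 0.06/(0.0593×14.8) = 0.06837 K/W
R_total = 0.06841 K/W
Q = ΔT / R_total = 117 / 0.06841

Q ≈ 1710 W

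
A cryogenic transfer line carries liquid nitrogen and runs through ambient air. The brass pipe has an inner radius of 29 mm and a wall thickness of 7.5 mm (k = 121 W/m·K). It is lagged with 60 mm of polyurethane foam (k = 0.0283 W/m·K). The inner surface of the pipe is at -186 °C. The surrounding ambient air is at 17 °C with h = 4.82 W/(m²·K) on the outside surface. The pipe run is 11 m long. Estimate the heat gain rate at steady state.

Q ≈ 384 W

For a radial system each layer contributes R = ln(r_out/r_in)/(2πkL); films add R = 1/(hA).
R_brass pipe wall = ln(36.5/29)/(2π×121×11) = 2.75×10^-5 K/W
R_polyurethane foam = ln(96.5/36.5)/(2π×0.0283×11) = 0.4971 K/W
R_outer film = 1/(h_o·2πr_oL) = 1/(4.82×2π×0.0965×11) = 0.03111 K/W
R_total = 0.5282 K/W
Q = ΔT/R_total = 203/0.5282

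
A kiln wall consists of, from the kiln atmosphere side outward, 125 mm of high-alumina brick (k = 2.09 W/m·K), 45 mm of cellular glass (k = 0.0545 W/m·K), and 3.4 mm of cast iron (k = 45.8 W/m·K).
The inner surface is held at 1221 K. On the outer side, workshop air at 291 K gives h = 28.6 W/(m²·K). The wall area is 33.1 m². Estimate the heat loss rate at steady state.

Q ≈ 33400 W

Thermal resistances in series:
R_high-alumina brick = L/(kA) = 0.125/(2.09×33.1) = 0.001807 K/W
R_cellular glass = L/(kA) = 0.045/(0.0545×33.1) = 0.02495 K/W
R_cast iron = L/(kA) = 0.0034/(45.8×33.1) = 2.243×10^-6 K/W
R_outer film = 1/(h_o·A) = 1/(28.6×33.1) = 0.001056 K/W
R_total = 0.02781 K/W
Q = ΔT / R_total = 930 / 0.02781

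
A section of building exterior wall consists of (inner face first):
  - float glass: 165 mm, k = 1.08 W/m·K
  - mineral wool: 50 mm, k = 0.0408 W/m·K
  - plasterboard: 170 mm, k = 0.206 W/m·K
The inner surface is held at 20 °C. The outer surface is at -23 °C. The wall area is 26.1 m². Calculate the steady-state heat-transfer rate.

Using the resistance-network approach (series):
R_float glass = L/(kA) = 0.165/(1.08×26.1) = 0.005854 K/W
R_mineral wool = L/(kA) = 0.05/(0.0408×26.1) = 0.04695 K/W
R_plasterboard = L/(kA) = 0.17/(0.206×26.1) = 0.03162 K/W
R_total = 0.08443 K/W
Q = ΔT / R_total = 43 / 0.08443

Q ≈ 509 W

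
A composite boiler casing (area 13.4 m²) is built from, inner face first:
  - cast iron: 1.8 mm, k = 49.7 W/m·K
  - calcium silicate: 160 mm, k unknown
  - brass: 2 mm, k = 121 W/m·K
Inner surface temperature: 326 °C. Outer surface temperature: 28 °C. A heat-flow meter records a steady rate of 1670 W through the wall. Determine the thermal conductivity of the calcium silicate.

Model the wall as resistances in series:
R_cast iron = L/(kA) = 0.0018/(49.7×13.4) = 2.703×10^-6 K/W
R_brass = L/(kA) = 0.002/(121×13.4) = 1.234×10^-6 K/W
Sum of known resistances R_other = 3.936×10^-6 K/W
Total R = ΔT/Q = 298/1670 = 0.1784 K/W
R_calcium silicate = R_total − R_other = 0.1784 K/W
k = L/(R·A) = 0.16/(0.1784×13.4)

k ≈ 0.0669 W/(m·K)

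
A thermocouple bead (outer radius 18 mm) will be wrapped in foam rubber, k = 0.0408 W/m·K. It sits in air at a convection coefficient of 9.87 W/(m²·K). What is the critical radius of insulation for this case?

r_cr ≈ 8.27 mm

For a sphere r_cr = 2k/h = 2×0.0408/9.87
r_cr = 8.27 mm; since the bare radius (18 mm) is above r_cr, any added insulation will reduce heat loss.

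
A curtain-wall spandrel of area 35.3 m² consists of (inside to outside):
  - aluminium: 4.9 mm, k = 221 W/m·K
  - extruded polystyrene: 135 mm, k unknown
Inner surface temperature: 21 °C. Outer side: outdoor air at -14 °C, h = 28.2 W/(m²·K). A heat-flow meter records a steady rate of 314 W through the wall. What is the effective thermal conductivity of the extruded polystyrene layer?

k ≈ 0.0346 W/(m·K)

Thermal resistances in series:
R_aluminium = L/(kA) = 0.0049/(221×35.3) = 6.281×10^-7 K/W
R_outer film = 1/(h_o·A) = 1/(28.2×35.3) = 0.001005 K/W
Sum of known resistances R_other = 0.001005 K/W
Total R = ΔT/Q = 35/314 = 0.1115 K/W
R_extruded polystyrene = R_total − R_other = 0.1105 K/W
k = L/(R·A) = 0.135/(0.1105×35.3)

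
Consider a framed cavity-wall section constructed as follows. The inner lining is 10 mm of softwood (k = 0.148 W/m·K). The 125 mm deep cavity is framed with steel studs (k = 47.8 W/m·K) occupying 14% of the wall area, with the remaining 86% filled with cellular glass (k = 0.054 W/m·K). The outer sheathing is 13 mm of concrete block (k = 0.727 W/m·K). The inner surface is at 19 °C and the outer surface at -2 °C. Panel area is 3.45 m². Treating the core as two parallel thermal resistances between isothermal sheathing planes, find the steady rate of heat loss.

Q ≈ 697 W

Sheathing layers in series; stud and cavity paths in parallel between them.
R_inner = 0.01/(0.148×3.45) = 0.01958 K/W
R_stud  = 0.125/(47.8×0.14×3.45) = 0.005414 K/W
R_cav   = 0.125/(0.054×0.86×3.45) = 0.7802 K/W
1/R_core = 1/R_stud + 1/R_cav → R_core = 0.005377 K/W
R_outer = 0.013/(0.727×3.45) = 0.005183 K/W
R_total = 0.03014 K/W
Q = ΔT/R_total = 21/0.03014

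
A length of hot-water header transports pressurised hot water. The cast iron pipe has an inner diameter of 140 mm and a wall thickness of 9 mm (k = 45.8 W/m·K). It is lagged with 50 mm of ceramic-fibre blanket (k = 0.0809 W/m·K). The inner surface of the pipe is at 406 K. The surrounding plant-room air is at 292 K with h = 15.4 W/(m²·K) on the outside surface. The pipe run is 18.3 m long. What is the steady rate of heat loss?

Q ≈ 2000 W

Cylindrical conduction, so R = ln(r₂/r₁)/(2πkL) per layer, in series:
R_cast iron pipe wall = ln(79/70)/(2π×45.8×18.3) = 2.297×10^-5 K/W
R_ceramic-fibre blanket = ln(129/79)/(2π×0.0809×18.3) = 0.05272 K/W
R_outer film = 1/(h_o·2πr_oL) = 1/(15.4×2π×0.129×18.3) = 0.004378 K/W
R_total = 0.05712 K/W
Q = ΔT/R_total = 114/0.05712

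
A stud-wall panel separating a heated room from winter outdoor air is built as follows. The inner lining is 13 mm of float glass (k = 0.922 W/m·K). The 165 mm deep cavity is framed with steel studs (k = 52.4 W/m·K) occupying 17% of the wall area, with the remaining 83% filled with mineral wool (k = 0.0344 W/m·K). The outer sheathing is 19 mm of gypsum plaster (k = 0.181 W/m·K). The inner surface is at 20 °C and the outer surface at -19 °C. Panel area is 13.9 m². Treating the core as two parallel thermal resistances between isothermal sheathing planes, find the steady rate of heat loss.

Q ≈ 3940 W

Sheathing layers in series; stud and cavity paths in parallel between them.
R_inner = 0.013/(0.922×13.9) = 0.001014 K/W
R_stud  = 0.165/(52.4×0.17×13.9) = 0.001333 K/W
R_cav   = 0.165/(0.0344×0.83×13.9) = 0.4158 K/W
1/R_core = 1/R_stud + 1/R_cav → R_core = 0.001328 K/W
R_outer = 0.019/(0.181×13.9) = 0.007552 K/W
R_total = 0.009895 K/W
Q = ΔT/R_total = 39/0.009895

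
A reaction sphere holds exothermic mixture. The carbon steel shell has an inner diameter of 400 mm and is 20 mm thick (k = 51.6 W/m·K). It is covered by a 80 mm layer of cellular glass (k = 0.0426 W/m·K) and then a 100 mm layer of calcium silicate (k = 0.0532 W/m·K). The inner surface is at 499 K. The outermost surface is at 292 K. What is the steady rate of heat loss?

Each spherical layer contributes R = (1/r_i − 1/r_o)/(4πk):
R_carbon steel shell = (1/0.2 − 1/0.22)/(4π×51.6) = 7.01×10^-4 K/W
R_cellular glass = (1/0.22 − 1/0.3)/(4π×0.0426) = 2.264 K/W
R_calcium silicate = (1/0.3 − 1/0.4)/(4π×0.0532) = 1.247 K/W
R_total = 3.511 K/W
Q = ΔT/R_total = 207/3.511

Q ≈ 58.9 W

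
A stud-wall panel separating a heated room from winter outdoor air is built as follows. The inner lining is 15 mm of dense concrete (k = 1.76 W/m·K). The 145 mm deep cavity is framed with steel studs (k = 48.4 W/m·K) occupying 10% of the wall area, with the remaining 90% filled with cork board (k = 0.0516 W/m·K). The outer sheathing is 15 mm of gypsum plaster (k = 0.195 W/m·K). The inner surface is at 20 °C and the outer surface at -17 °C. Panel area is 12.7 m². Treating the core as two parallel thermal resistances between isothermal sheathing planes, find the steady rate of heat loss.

Q ≈ 4080 W

Sheathing layers in series; stud and cavity paths in parallel between them.
R_inner = 0.015/(1.76×12.7) = 6.711×10^-4 K/W
R_stud  = 0.145/(48.4×0.1×12.7) = 0.002359 K/W
R_cav   = 0.145/(0.0516×0.9×12.7) = 0.2459 K/W
1/R_core = 1/R_stud + 1/R_cav → R_core = 0.002337 K/W
R_outer = 0.015/(0.195×12.7) = 0.006057 K/W
R_total = 0.009065 K/W
Q = ΔT/R_total = 37/0.009065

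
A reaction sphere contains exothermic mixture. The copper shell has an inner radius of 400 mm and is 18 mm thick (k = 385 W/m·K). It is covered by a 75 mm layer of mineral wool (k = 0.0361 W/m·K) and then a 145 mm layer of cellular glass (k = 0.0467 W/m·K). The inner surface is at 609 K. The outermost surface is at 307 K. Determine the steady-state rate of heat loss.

Radial (spherical) resistances in series:
R_copper shell = (1/0.4 − 1/0.418)/(4π×385) = 2.225×10^-5 K/W
R_mineral wool = (1/0.418 − 1/0.493)/(4π×0.0361) = 0.8023 K/W
R_cellular glass = (1/0.493 − 1/0.638)/(4π×0.0467) = 0.7855 K/W
R_total = 1.588 K/W
Q = ΔT/R_total = 302/1.588

Q ≈ 190 W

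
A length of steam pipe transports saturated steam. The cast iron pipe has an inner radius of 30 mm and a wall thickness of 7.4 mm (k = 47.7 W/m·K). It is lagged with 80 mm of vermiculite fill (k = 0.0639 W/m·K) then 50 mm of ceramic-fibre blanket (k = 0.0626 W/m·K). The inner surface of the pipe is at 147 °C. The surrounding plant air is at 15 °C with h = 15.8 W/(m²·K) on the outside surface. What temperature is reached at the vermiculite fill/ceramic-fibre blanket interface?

Per-layer cylindrical resistances, series-summed:
R_cast iron pipe wall = ln(37.4/30)/(2π×47.7×1) = 7.356×10^-4 K/W
R_vermiculite fill = ln(117.4/37.4)/(2π×0.0639×1) = 2.849 K/W
R_ceramic-fibre blanket = ln(167.4/117.4)/(2π×0.0626×1) = 0.902 K/W
R_outer film = 1/(h_o·2πr_oL) = 1/(15.8×2π×0.1674×1) = 0.06017 K/W
R_total = 3.812 K/W
Q = ΔT/R_total = 132/3.812
Q = 34.6 W/m
T_interface = T_inner − Q·ΣR(inner→interface) = 147 − 34.6×2.85

T ≈ 48.3 °C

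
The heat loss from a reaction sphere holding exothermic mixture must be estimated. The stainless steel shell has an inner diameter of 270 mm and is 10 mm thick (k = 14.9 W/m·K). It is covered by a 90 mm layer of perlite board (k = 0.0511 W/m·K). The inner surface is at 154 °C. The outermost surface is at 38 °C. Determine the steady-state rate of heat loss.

Q ≈ 28.2 W

For a spherical shell R = (1/r₁ − 1/r₂)/(4πk); film R = 1/(h·4πr²). In series:
R_stainless steel shell = (1/0.135 − 1/0.145)/(4π×14.9) = 0.002728 K/W
R_perlite board = (1/0.145 − 1/0.235)/(4π×0.0511) = 4.113 K/W
R_total = 4.116 K/W
Q = ΔT/R_total = 116/4.116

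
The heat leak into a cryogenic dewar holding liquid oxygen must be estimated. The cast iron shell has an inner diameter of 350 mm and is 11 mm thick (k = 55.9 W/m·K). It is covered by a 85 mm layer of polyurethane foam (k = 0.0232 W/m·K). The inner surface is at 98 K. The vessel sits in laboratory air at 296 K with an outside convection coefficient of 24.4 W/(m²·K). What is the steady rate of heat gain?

For a spherical shell R = (1/r₁ − 1/r₂)/(4πk); film R = 1/(h·4πr²). In series:
R_cast iron shell = (1/0.175 − 1/0.186)/(4π×55.9) = 4.811×10^-4 K/W
R_polyurethane foam = (1/0.186 − 1/0.271)/(4π×0.0232) = 5.784 K/W
R_outer film = 1/(h·4πr_o²) = 1/(24.4×4π×0.271²) = 0.04441 K/W
R_total = 5.829 K/W
Q = ΔT/R_total = 198/5.829

Q ≈ 34 W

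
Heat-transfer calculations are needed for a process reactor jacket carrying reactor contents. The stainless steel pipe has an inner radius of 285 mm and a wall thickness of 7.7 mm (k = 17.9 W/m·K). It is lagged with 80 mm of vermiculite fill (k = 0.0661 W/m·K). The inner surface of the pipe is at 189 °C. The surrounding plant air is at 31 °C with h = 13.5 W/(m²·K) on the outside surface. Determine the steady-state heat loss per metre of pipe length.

q′ ≈ 257 W/m

Cylindrical conduction, so R = ln(r₂/r₁)/(2πkL) per layer, in series:
R_stainless steel pipe wall = ln(292.7/285)/(2π×17.9×1) = 2.37×10^-4 K/W
R_vermiculite fill = ln(372.7/292.7)/(2π×0.0661×1) = 0.5818 K/W
R_outer film = 1/(h_o·2πr_oL) = 1/(13.5×2π×0.3727×1) = 0.03163 K/W
R_total = 0.6137 K/W
Q = ΔT/R_total = 158/0.6137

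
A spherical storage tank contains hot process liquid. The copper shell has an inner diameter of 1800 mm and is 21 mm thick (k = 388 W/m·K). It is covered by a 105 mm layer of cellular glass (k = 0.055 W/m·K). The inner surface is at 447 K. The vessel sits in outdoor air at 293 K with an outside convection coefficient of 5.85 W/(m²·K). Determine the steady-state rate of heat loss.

Each spherical layer contributes R = (1/r_i − 1/r_o)/(4πk):
R_copper shell = (1/0.9 − 1/0.921)/(4π×388) = 5.196×10^-6 K/W
R_cellular glass = (1/0.921 − 1/1.026)/(4π×0.055) = 0.1608 K/W
R_outer film = 1/(h·4πr_o²) = 1/(5.85×4π×1.026²) = 0.01292 K/W
R_total = 0.1737 K/W
Q = ΔT/R_total = 154/0.1737

Q ≈ 887 W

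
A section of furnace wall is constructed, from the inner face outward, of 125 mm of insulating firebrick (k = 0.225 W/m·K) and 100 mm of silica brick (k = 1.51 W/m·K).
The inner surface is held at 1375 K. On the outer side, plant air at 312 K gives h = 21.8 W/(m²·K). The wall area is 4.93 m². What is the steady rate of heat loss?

Q ≈ 7850 W

Using the resistance-network approach (series):
R_insulating firebrick = L/(kA) = 0.125/(0.225×4.93) = 0.1127 K/W
R_silica brick = L/(kA) = 0.1/(1.51×4.93) = 0.01343 K/W
R_outer film = 1/(h_o·A) = 1/(21.8×4.93) = 0.009305 K/W
R_total = 0.1354 K/W
Q = ΔT / R_total = 1063 / 0.1354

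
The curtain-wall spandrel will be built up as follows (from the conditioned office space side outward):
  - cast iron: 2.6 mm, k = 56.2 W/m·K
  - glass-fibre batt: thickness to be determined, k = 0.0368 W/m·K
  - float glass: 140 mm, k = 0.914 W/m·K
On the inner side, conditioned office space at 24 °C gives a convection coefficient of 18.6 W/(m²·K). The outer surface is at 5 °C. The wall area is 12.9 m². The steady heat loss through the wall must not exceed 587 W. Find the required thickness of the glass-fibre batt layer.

Treating each layer as a thermal resistance in series:
R_inner film = 1/(h_i·A) = 1/(18.6×12.9) = 0.004168 K/W
R_cast iron = L/(kA) = 0.0026/(56.2×12.9) = 3.586×10^-6 K/W
R_float glass = L/(kA) = 0.14/(0.914×12.9) = 0.01187 K/W
Sum of the known resistances R_other = 0.01605 K/W
Required total resistance R_tot = ΔT/Q_allow = 19/587 = 0.03237 K/W
R_glass-fibre batt = R_tot − R_other = 0.01632 K/W
L = R·k·A = 0.01632×0.0368×12.9

L ≈ 7.75 mm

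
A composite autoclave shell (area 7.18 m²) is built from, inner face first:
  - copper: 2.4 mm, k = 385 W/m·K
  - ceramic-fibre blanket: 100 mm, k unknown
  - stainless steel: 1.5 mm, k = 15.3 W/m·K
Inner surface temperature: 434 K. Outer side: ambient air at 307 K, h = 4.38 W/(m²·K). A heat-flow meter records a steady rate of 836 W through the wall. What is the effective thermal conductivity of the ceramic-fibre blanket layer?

k ≈ 0.116 W/(m·K)

Treating each layer as a thermal resistance in series:
R_copper = L/(kA) = 0.0024/(385×7.18) = 8.682×10^-7 K/W
R_stainless steel = L/(kA) = 0.0015/(15.3×7.18) = 1.365×10^-5 K/W
R_outer film = 1/(h_o·A) = 1/(4.38×7.18) = 0.0318 K/W
Sum of known resistances R_other = 0.03181 K/W
Total R = ΔT/Q = 127/836 = 0.1519 K/W
R_ceramic-fibre blanket = R_total − R_other = 0.1201 K/W
k = L/(R·A) = 0.1/(0.1201×7.18)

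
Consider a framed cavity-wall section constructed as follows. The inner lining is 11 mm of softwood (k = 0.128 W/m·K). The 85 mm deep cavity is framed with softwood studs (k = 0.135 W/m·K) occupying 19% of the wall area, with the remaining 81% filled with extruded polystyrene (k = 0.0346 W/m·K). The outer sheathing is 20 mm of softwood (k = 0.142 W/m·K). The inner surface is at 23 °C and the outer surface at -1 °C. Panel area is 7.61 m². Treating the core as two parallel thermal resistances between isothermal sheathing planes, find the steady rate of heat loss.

Q ≈ 101 W

Sheathing layers in series; stud and cavity paths in parallel between them.
R_inner = 0.011/(0.128×7.61) = 0.01129 K/W
R_stud  = 0.085/(0.135×0.19×7.61) = 0.4355 K/W
R_cav   = 0.085/(0.0346×0.81×7.61) = 0.3985 K/W
1/R_core = 1/R_stud + 1/R_cav → R_core = 0.2081 K/W
R_outer = 0.02/(0.142×7.61) = 0.01851 K/W
R_total = 0.2379 K/W
Q = ΔT/R_total = 24/0.2379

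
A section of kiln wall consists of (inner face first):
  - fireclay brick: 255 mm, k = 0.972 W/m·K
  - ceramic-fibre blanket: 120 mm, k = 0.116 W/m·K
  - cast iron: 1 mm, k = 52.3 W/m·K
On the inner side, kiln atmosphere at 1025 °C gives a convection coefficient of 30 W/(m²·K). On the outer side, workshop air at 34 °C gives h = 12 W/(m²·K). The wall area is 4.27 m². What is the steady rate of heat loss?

Q ≈ 2990 W

Series thermal resistances:
R_inner film = 1/(h_i·A) = 1/(30×4.27) = 0.007806 K/W
R_fireclay brick = L/(kA) = 0.255/(0.972×4.27) = 0.06144 K/W
R_ceramic-fibre blanket = L/(kA) = 0.12/(0.116×4.27) = 0.2423 K/W
R_cast iron = L/(kA) = 0.001/(52.3×4.27) = 4.478×10^-6 K/W
R_outer film = 1/(h_o·A) = 1/(12×4.27) = 0.01952 K/W
R_total = 0.331 K/W
Q = ΔT / R_total = 991 / 0.331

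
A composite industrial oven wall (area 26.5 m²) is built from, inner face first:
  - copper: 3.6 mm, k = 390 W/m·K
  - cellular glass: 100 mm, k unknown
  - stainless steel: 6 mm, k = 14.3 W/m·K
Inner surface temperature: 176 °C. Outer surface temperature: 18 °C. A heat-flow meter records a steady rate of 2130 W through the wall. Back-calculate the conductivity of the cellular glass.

k ≈ 0.0509 W/(m·K)

Using the resistance-network approach (series):
R_copper = L/(kA) = 0.0036/(390×26.5) = 3.483×10^-7 K/W
R_stainless steel = L/(kA) = 0.006/(14.3×26.5) = 1.583×10^-5 K/W
Sum of known resistances R_other = 1.618×10^-5 K/W
Total R = ΔT/Q = 158/2130 = 0.07418 K/W
R_cellular glass = R_total − R_other = 0.07416 K/W
k = L/(R·A) = 0.1/(0.07416×26.5)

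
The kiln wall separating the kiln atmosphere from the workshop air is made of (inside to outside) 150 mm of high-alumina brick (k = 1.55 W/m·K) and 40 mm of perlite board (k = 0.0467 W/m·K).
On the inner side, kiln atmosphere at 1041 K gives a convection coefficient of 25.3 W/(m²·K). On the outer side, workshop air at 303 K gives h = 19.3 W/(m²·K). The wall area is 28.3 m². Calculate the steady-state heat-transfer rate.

Q ≈ 20000 W

Model the wall as resistances in series:
R_inner film = 1/(h_i·A) = 1/(25.3×28.3) = 0.001397 K/W
R_high-alumina brick = L/(kA) = 0.15/(1.55×28.3) = 0.00342 K/W
R_perlite board = L/(kA) = 0.04/(0.0467×28.3) = 0.03027 K/W
R_outer film = 1/(h_o·A) = 1/(19.3×28.3) = 0.001831 K/W
R_total = 0.03691 K/W
Q = ΔT / R_total = 738 / 0.03691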